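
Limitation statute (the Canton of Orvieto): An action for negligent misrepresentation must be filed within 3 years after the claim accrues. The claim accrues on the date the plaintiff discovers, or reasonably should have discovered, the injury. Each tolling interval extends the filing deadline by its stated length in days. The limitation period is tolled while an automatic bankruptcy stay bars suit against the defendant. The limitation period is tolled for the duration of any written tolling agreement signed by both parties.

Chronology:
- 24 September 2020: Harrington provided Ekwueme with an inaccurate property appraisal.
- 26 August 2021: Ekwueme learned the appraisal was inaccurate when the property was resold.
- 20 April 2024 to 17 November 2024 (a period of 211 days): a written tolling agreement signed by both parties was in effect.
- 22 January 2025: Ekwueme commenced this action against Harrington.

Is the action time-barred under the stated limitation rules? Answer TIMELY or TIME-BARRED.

TIMELY

Under the discovery rule, the claim accrued on 26 August 2021, when Ekwueme discovered the injury — not on the 24 September 2020 date of the underlying act.
The untolled deadline — 3 years after 26 August 2021 — is 26 August 2024.
Because the written tolling agreement ran from 20 April 2024 to 17 November 2024, the deadline is extended by 211 days to 25 March 2025.
Filing on 22 January 2025 beat the 25 March 2025 deadline — the action is timely.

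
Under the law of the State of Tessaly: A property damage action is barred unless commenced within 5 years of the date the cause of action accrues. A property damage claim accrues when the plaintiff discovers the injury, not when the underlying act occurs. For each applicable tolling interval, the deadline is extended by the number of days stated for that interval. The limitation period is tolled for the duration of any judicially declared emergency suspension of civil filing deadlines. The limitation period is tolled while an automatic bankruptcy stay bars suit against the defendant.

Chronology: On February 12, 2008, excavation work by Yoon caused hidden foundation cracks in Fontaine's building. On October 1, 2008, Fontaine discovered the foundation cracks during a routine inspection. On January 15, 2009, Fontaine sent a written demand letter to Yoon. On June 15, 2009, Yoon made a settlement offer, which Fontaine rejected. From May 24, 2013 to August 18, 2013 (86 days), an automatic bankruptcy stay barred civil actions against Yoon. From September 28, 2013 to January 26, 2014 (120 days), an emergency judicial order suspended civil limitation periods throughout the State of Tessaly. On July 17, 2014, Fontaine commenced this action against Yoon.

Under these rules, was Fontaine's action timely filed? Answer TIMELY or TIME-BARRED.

TIME-BARRED

Under the discovery rule, the claim accrued on October 1, 2008, when Fontaine discovered the injury — not on the February 12, 2008 date of the underlying act.
5 years from October 1, 2008 is October 1, 2013.
Because the automatic bankruptcy stay ran from May 24, 2013 to August 18, 2013, the deadline is extended by 86 days to December 26, 2013.
Because the emergency suspension of filing deadlines ran from September 28, 2013 to January 26, 2014, the deadline is extended by 120 days to April 25, 2014.
Nothing else in the chronology tolls or restarts the period.
The July 17, 2014 filing falls after the April 25, 2014 deadline; the claim is time-barred.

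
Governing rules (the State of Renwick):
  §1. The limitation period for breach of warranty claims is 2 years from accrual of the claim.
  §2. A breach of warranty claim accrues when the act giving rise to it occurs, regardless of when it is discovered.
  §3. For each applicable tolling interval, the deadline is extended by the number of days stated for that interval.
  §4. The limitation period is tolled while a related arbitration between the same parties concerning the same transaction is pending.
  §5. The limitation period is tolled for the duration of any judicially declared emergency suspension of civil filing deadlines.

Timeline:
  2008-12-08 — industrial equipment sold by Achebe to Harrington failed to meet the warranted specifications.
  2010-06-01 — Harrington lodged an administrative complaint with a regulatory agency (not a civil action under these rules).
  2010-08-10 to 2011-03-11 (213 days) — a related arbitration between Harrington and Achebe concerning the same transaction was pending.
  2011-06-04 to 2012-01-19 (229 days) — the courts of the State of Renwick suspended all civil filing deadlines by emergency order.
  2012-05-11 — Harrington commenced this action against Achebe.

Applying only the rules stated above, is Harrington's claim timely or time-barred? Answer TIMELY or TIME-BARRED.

The claim accrued on 2008-12-08, the date of the act.
Adding the 2 years base period to 2008-12-08 gives a deadline of 2010-12-08, before any tolling.
Because the pending related arbitration ran from 2010-08-10 to 2011-03-11, the deadline is extended by 213 days to 2011-07-09.
The period was tolled for 229 days by the emergency suspension of filing deadlines (2011-06-04 to 2012-01-19), pushing the deadline to 2012-02-23.
Nothing else in the chronology tolls or restarts the period.
The 2012-05-11 filing falls after the 2012-02-23 deadline; the claim is time-barred.

TIME-BARRED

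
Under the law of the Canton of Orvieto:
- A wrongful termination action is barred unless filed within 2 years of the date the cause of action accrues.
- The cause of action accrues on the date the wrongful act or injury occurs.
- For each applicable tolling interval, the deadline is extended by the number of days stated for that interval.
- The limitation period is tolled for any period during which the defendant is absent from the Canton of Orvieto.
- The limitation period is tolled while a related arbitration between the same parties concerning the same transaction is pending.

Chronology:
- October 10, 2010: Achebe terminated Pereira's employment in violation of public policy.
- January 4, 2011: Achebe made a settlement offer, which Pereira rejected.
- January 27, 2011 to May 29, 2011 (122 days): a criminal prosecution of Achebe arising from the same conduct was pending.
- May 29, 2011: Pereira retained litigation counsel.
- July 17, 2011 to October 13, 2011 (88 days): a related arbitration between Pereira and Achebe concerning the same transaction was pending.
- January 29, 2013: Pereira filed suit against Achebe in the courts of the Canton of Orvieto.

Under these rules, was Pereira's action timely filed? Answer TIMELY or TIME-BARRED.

The claim accrued on October 10, 2010, when the wrongful act occurred.
2 years from October 10, 2010 is October 10, 2012.
The period was tolled for 88 days by the pending related arbitration (July 17, 2011 to October 13, 2011), pushing the deadline to January 6, 2013.
The pending criminal prosecution from January 27, 2011 to May 29, 2011 does not toll the period, because no stated rule makes a criminal prosecution a tolling event.
None of the other events listed affects the running of the period under the stated rules.
Filing on January 29, 2013 missed the January 6, 2013 deadline — the action is time-barred.

TIME-BARRED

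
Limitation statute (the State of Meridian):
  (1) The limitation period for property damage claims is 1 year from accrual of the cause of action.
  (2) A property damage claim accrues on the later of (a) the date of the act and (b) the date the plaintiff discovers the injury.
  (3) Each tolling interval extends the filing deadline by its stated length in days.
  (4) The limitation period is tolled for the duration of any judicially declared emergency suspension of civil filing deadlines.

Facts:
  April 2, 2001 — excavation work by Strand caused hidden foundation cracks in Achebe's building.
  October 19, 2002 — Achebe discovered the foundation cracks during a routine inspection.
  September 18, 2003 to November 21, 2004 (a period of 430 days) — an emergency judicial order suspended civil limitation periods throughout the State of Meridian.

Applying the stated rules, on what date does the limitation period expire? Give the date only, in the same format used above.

The claim accrued on October 19, 2002 — the later of the April 2, 2001 act and the October 19, 2002 discovery.
1 year from October 19, 2002 is October 19, 2003.
The emergency suspension of filing deadlines from September 18, 2003 to November 21, 2004 tolled the period for 430 days, extending the deadline to December 22, 2004.

December 22, 2004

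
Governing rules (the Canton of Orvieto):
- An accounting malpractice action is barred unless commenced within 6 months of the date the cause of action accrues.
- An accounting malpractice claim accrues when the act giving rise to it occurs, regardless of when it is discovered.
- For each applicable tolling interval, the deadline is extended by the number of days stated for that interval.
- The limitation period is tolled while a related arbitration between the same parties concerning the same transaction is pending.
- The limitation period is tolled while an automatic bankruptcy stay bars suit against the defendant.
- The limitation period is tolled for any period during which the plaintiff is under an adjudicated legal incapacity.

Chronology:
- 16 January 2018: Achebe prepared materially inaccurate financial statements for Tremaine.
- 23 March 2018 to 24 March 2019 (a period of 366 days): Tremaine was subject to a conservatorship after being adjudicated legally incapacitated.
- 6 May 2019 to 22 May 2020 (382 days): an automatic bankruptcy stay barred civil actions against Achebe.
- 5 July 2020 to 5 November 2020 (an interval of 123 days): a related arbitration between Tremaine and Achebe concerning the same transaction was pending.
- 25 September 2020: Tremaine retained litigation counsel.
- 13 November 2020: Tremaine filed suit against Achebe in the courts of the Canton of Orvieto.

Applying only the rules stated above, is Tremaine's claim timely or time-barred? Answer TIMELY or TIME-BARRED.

The cause of action accrued on 16 January 2018, the date of the act.
Adding the 6 months base period to 16 January 2018 gives a deadline of 16 July 2018, before any tolling.
The period was tolled for 366 days by the plaintiff's legal incapacity (23 March 2018 to 24 March 2019), pushing the deadline to 17 July 2019.
The period was tolled for 382 days by the automatic bankruptcy stay (6 May 2019 to 22 May 2020), pushing the deadline to 2 August 2020.
Because the pending related arbitration ran from 5 July 2020 to 5 November 2020, the deadline is extended by 123 days to 3 December 2020.
None of the other events listed affects the running of the period under the stated rules.
The 13 November 2020 filing precedes the 3 December 2020 deadline; the claim is timely.

TIMELY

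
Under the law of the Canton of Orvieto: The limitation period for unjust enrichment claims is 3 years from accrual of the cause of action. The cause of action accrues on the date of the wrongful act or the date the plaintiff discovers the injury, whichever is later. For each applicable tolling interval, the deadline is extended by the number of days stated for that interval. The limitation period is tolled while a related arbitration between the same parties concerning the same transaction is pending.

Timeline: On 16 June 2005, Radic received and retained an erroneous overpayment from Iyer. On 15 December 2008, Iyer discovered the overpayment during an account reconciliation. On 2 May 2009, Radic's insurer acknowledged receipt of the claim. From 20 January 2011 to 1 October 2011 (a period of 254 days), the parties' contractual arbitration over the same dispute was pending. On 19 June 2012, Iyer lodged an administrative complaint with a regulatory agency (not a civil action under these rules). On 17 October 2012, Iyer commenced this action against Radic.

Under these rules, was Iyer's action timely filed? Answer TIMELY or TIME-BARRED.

TIME-BARRED

Taking the later of the act (16 June 2005) and discovery (15 December 2008), the claim accrued on 15 December 2008.
3 years from 15 December 2008 is 15 December 2011.
The pending related arbitration from 20 January 2011 to 1 October 2011 tolled the period for 254 days, extending the deadline to 25 August 2012.
The other events in the timeline have no effect on the limitation period under the stated rules.
Filing on 17 October 2012 missed the 25 August 2012 deadline — the action is time-barred.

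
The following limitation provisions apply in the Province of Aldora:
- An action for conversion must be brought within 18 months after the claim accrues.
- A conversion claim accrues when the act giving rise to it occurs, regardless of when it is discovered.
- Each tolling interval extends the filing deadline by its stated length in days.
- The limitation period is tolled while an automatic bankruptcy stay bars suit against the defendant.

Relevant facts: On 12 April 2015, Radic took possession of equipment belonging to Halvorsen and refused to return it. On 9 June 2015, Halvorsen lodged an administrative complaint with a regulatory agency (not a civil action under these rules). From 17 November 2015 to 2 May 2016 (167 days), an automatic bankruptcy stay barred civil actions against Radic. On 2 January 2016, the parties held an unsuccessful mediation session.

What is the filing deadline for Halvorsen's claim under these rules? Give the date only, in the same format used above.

The limitation period began to run on 12 April 2015.
The untolled deadline — 18 months after 12 April 2015 — is 12 October 2016.
The automatic bankruptcy stay from 17 November 2015 to 2 May 2016 tolled the period for 167 days, extending the deadline to 28 March 2017.
The other events in the timeline have no effect on the limitation period under the stated rules.

28 March 2017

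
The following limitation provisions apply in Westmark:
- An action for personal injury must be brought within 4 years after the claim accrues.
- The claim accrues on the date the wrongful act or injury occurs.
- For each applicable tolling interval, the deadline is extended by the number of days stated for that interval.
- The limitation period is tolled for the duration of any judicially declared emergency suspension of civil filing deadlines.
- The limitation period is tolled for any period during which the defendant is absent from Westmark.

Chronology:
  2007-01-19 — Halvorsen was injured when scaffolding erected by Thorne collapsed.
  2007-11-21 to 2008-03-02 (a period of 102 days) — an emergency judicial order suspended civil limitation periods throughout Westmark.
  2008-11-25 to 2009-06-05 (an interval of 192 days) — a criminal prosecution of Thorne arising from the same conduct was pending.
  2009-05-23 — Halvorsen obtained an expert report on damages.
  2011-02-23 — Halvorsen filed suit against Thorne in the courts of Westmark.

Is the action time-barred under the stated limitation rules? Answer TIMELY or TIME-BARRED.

The claim accrued on 2007-01-19, the date of the act.
4 years from 2007-01-19 is 2011-01-19.
The period was tolled for 102 days by the emergency suspension of filing deadlines (2007-11-21 to 2008-03-02), pushing the deadline to 2011-05-01.
No stated provision tolls the period for a criminal prosecution, so the interval from 2008-11-25 to 2009-06-05 has no effect on the deadline.
Nothing else in the chronology tolls or restarts the period.
Halvorsen filed on 2011-02-23, before the 2011-05-01 deadline, so the action is timely.

TIMELY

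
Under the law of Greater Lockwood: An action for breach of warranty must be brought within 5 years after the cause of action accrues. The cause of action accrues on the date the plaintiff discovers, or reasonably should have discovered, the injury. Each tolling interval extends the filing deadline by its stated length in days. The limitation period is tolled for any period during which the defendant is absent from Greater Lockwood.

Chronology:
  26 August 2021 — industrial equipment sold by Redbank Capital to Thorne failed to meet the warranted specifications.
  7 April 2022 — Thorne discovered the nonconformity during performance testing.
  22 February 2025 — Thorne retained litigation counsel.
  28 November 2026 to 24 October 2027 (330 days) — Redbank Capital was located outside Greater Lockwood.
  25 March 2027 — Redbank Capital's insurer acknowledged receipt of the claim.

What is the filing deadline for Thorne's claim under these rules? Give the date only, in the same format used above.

2 March 2028

Accrual is tied to discovery, so the period began on 7 April 2022 rather than on 26 August 2021 when the act occurred.
5 years from 7 April 2022 is 7 April 2027.
The defendant's absence from the jurisdiction from 28 November 2026 to 24 October 2027 tolled the period for 330 days, extending the deadline to 2 March 2028.
None of the other events listed affects the running of the period under the stated rules.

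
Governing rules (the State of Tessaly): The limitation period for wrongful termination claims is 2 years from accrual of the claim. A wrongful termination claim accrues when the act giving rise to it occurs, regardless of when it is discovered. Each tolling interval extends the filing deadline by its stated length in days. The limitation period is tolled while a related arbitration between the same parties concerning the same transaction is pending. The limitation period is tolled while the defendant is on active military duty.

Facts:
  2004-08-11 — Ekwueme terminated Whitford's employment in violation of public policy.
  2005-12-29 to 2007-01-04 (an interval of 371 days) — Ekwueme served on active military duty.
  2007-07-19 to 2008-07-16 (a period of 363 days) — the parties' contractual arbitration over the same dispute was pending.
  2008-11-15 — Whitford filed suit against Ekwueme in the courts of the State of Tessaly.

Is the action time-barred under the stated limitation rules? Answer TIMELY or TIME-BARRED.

The claim accrued on 2004-08-11, the date of the act.
Adding the 2 years base period to 2004-08-11 gives a deadline of 2006-08-11, before any tolling.
The defendant's active military service from 2005-12-29 to 2007-01-04 tolled the period for 371 days, extending the deadline to 2007-08-17.
Because the pending related arbitration ran from 2007-07-19 to 2008-07-16, the deadline is extended by 363 days to 2008-08-14.
The 2008-11-15 filing falls after the 2008-08-14 deadline; the claim is time-barred.

TIME-BARRED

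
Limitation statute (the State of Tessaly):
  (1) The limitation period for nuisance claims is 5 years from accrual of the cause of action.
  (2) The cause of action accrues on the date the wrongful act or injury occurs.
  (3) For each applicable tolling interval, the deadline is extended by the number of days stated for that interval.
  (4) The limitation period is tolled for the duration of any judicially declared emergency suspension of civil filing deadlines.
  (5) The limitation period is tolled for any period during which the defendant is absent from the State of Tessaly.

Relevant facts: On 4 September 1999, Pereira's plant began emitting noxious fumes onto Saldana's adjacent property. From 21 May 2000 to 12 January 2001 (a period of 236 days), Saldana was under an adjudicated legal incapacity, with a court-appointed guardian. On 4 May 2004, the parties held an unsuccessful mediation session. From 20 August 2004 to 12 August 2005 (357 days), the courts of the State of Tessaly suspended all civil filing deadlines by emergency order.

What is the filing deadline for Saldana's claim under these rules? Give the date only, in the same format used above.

The cause of action accrued on 4 September 1999, the date of the act.
The untolled deadline — 5 years after 4 September 1999 — is 4 September 2004.
The period was tolled for 357 days by the emergency suspension of filing deadlines (20 August 2004 to 12 August 2005), pushing the deadline to 27 August 2005.
Although the plaintiff's incapacity ran from 21 May 2000 to 12 January 2001, the stated rules do not make that a tolling event, so it is disregarded.
None of the other events listed affects the running of the period under the stated rules.

27 August 2005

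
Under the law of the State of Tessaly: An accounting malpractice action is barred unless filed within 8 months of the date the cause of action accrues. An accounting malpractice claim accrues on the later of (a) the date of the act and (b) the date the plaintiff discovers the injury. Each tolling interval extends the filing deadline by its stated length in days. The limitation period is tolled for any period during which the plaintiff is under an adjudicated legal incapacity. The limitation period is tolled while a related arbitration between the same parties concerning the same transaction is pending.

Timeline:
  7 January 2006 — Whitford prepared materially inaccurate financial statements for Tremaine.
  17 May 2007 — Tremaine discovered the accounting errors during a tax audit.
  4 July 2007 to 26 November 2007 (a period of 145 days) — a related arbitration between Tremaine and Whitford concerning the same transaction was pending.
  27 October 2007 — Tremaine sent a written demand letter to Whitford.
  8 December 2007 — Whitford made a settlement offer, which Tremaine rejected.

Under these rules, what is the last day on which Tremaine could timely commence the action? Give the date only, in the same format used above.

Because discovery on 17 May 2007 post-dates the 7 January 2006 act, accrual under the later-of rule falls on 17 May 2007.
Adding the 8 months base period to 17 May 2007 gives a deadline of 17 January 2008, before any tolling.
Because the pending related arbitration ran from 4 July 2007 to 26 November 2007, the deadline is extended by 145 days to 10 June 2008.
The other events in the timeline have no effect on the limitation period under the stated rules.

10 June 2008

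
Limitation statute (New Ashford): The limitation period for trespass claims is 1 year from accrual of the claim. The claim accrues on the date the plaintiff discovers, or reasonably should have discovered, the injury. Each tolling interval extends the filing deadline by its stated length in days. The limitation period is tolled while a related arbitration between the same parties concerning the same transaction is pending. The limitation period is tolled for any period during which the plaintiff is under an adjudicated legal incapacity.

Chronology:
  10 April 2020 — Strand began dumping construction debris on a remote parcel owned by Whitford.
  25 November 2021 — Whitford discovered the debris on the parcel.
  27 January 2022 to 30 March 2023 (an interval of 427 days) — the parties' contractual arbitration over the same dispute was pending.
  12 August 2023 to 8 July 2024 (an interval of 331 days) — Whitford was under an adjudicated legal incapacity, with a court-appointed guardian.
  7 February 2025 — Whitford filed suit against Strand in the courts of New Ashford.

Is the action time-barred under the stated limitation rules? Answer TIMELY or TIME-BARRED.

TIME-BARRED

The claim did not accrue until Whitford discovered the injury on 25 November 2021; the 10 April 2020 act date does not start the clock under the stated rule.
Adding the 1 year base period to 25 November 2021 gives a deadline of 25 November 2022, before any tolling.
The pending related arbitration from 27 January 2022 to 30 March 2023 tolled the period for 427 days, extending the deadline to 26 January 2024.
The period was tolled for 331 days by the plaintiff's legal incapacity (12 August 2023 to 8 July 2024), pushing the deadline to 22 December 2024.
Filing on 7 February 2025 missed the 22 December 2024 deadline — the action is time-barred.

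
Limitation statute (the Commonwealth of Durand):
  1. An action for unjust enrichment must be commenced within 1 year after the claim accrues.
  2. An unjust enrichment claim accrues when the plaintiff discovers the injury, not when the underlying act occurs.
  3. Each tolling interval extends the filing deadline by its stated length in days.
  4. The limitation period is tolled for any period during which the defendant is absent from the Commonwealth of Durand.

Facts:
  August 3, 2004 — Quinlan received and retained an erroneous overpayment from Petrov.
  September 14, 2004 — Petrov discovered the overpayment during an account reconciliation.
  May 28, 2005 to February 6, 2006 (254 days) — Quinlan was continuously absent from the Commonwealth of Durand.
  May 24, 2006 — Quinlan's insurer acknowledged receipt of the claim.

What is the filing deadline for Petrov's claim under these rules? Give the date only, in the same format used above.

May 26, 2006

Under the discovery rule, the claim accrued on September 14, 2004, when Petrov discovered the injury — not on the August 3, 2004 date of the underlying act.
Adding the 1 year base period to September 14, 2004 gives a deadline of September 14, 2005, before any tolling.
The defendant's absence from the jurisdiction from May 28, 2005 to February 6, 2006 tolled the period for 254 days, extending the deadline to May 26, 2006.
Nothing else in the chronology tolls or restarts the period.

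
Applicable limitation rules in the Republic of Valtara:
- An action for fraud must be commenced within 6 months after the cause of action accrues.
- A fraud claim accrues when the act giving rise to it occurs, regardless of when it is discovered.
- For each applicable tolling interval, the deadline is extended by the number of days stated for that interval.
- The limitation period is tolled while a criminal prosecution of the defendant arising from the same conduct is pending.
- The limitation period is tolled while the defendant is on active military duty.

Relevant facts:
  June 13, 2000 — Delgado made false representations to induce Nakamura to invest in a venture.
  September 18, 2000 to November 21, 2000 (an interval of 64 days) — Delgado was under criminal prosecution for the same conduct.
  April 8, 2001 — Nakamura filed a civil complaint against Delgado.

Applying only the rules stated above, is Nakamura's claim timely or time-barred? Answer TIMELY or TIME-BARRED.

The limitation period began to run on June 13, 2000.
The untolled deadline — 6 months after June 13, 2000 — is December 13, 2000.
Because the pending criminal prosecution ran from September 18, 2000 to November 21, 2000, the deadline is extended by 64 days to February 15, 2001.
Filing on April 8, 2001 missed the February 15, 2001 deadline — the action is time-barred.

TIME-BARRED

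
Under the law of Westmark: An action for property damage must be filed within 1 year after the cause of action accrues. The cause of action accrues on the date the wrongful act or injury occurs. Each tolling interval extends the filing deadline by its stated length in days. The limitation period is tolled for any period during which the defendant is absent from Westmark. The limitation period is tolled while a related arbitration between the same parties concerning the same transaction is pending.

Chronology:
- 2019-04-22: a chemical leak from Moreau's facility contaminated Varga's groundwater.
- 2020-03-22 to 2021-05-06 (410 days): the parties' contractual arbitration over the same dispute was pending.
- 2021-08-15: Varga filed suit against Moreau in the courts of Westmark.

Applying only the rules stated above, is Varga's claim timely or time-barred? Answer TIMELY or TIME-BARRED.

The limitation period began to run on 2019-04-22.
Adding the 1 year base period to 2019-04-22 gives a deadline of 2020-04-22, before any tolling.
The period was tolled for 410 days by the pending related arbitration (2020-03-22 to 2021-05-06), pushing the deadline to 2021-06-06.
The 2021-08-15 filing falls after the 2021-06-06 deadline; the claim is time-barred.

TIME-BARRED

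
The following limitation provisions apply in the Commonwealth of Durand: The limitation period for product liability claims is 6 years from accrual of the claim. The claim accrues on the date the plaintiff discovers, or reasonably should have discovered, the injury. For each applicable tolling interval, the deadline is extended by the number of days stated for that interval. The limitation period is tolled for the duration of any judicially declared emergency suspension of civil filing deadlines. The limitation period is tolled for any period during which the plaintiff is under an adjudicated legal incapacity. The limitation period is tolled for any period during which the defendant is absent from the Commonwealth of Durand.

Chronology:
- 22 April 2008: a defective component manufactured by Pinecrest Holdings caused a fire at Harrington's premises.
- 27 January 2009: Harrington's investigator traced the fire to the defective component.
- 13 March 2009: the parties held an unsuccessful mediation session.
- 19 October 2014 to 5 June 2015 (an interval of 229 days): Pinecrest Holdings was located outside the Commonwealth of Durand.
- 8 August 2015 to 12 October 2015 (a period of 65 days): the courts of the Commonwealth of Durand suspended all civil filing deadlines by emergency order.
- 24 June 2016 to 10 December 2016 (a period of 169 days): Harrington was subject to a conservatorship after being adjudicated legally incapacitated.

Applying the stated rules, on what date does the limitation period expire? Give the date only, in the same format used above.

Accrual is tied to discovery, so the period began on 27 January 2009 rather than on 22 April 2008 when the act occurred.
6 years from 27 January 2009 is 27 January 2015.
Because the defendant's absence from the jurisdiction ran from 19 October 2014 to 5 June 2015, the deadline is extended by 229 days to 13 September 2015.
The emergency suspension of filing deadlines from 8 August 2015 to 12 October 2015 tolled the period for 65 days, extending the deadline to 17 November 2015.
The plaintiff's legal incapacity starting 24 June 2016 came too late — the period had run on 17 November 2015 — and so does not extend the deadline.
Nothing else in the chronology tolls or restarts the period.

17 November 2015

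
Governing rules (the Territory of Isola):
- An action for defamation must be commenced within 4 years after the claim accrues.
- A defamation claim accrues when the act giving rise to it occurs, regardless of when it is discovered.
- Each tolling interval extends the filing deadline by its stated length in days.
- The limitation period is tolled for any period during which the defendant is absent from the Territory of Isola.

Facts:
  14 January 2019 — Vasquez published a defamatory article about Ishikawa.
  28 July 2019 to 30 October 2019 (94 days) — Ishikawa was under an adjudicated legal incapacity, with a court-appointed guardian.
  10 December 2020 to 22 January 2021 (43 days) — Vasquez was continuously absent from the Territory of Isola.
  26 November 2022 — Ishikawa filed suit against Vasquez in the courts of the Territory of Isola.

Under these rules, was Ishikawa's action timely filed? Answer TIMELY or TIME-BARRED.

TIMELY

The claim accrued on 14 January 2019, when the wrongful act occurred.
The untolled deadline — 4 years after 14 January 2019 — is 14 January 2023.
The defendant's absence from the jurisdiction from 10 December 2020 to 22 January 2021 tolled the period for 43 days, extending the deadline to 26 February 2023.
Although the plaintiff's incapacity ran from 28 July 2019 to 30 October 2019, the stated rules do not make that a tolling event, so it is disregarded.
Ishikawa filed on 26 November 2022, before the 26 February 2023 deadline, so the action is timely.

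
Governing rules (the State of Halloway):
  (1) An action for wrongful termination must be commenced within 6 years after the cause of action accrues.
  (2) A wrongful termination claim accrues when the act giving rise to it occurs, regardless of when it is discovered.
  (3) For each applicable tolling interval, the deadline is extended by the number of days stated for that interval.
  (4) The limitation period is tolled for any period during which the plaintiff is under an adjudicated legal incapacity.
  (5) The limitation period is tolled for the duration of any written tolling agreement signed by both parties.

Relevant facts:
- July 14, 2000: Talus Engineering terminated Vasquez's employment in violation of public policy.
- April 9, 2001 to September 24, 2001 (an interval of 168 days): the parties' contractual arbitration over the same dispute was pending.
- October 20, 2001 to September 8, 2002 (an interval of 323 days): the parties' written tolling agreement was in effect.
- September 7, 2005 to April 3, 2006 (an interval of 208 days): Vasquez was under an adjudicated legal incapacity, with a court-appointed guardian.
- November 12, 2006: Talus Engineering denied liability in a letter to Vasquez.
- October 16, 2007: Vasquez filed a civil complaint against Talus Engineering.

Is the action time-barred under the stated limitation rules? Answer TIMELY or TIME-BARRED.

TIMELY

The cause of action accrued on July 14, 2000, the date of the act.
Adding the 6 years base period to July 14, 2000 gives a deadline of July 14, 2006, before any tolling.
Because the written tolling agreement ran from October 20, 2001 to September 8, 2002, the deadline is extended by 323 days to June 2, 2007.
The period was tolled for 208 days by the plaintiff's legal incapacity (September 7, 2005 to April 3, 2006), pushing the deadline to December 27, 2007.
Although a pending arbitration ran from April 9, 2001 to September 24, 2001, the stated rules do not make that a tolling event, so it is disregarded.
None of the other events listed affects the running of the period under the stated rules.
Vasquez filed on October 16, 2007, before the December 27, 2007 deadline, so the action is timely.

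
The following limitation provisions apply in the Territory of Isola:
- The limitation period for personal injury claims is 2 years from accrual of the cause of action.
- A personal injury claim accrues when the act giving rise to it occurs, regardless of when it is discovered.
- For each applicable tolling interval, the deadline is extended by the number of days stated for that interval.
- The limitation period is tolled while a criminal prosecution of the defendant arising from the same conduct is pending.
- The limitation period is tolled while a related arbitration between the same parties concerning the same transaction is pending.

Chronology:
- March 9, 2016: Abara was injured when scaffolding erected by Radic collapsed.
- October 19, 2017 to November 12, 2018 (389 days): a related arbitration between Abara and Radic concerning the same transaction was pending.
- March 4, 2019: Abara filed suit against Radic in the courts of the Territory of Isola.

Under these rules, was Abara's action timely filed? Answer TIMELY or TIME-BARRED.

TIMELY

The limitation period began to run on March 9, 2016.
The untolled deadline — 2 years after March 9, 2016 — is March 9, 2018.
The pending related arbitration from October 19, 2017 to November 12, 2018 tolled the period for 389 days, extending the deadline to April 2, 2019.
Filing on March 4, 2019 beat the April 2, 2019 deadline — the action is timely.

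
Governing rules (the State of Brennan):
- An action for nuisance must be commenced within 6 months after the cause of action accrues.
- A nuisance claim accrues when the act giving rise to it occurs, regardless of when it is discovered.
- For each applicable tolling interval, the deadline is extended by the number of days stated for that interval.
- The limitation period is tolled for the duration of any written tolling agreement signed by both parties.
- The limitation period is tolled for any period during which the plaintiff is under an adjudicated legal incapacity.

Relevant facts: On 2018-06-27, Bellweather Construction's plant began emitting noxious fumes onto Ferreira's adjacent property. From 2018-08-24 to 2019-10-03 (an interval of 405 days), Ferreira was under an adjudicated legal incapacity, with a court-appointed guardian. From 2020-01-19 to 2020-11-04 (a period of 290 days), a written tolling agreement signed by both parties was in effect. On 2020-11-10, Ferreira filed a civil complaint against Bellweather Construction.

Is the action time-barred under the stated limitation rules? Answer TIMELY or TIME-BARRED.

TIMELY

The limitation period began to run on 2018-06-27.
The untolled deadline — 6 months after 2018-06-27 — is 2018-12-27.
Because the plaintiff's legal incapacity ran from 2018-08-24 to 2019-10-03, the deadline is extended by 405 days to 2020-02-05.
The period was tolled for 290 days by the written tolling agreement (2020-01-19 to 2020-11-04), pushing the deadline to 2020-11-21.
Filing on 2020-11-10 beat the 2020-11-21 deadline — the action is timely.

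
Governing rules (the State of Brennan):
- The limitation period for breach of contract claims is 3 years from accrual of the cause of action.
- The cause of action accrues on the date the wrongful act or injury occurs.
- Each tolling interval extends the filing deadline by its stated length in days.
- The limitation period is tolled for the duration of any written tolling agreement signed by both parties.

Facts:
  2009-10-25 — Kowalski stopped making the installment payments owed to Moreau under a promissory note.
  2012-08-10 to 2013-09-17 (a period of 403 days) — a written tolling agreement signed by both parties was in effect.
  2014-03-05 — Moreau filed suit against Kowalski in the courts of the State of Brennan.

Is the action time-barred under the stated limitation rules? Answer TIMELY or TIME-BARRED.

TIME-BARRED

The limitation period began to run on 2009-10-25.
Adding the 3 years base period to 2009-10-25 gives a deadline of 2012-10-25, before any tolling.
The period was tolled for 403 days by the written tolling agreement (2012-08-10 to 2013-09-17), pushing the deadline to 2013-12-02.
The 2014-03-05 filing falls after the 2013-12-02 deadline; the claim is time-barred.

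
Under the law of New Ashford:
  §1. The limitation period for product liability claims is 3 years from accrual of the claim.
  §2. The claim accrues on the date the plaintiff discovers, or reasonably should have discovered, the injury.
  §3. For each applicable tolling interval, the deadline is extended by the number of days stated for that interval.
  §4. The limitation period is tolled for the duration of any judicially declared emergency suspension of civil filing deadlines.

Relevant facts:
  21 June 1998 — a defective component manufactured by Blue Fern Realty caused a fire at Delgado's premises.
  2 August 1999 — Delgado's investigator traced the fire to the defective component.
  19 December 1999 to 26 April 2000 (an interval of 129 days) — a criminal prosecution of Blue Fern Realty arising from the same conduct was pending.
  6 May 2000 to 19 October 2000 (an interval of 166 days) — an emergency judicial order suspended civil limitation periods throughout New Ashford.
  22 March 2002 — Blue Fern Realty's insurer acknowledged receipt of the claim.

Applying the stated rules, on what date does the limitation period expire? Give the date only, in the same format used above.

15 January 2003

The claim did not accrue until Delgado discovered the injury on 2 August 1999; the 21 June 1998 act date does not start the clock under the stated rule.
The untolled deadline — 3 years after 2 August 1999 — is 2 August 2002.
Because the emergency suspension of filing deadlines ran from 6 May 2000 to 19 October 2000, the deadline is extended by 166 days to 15 January 2003.
The pending criminal prosecution from 19 December 1999 to 26 April 2000 does not toll the period, because no stated rule makes a criminal prosecution a tolling event.
Nothing else in the chronology tolls or restarts the period.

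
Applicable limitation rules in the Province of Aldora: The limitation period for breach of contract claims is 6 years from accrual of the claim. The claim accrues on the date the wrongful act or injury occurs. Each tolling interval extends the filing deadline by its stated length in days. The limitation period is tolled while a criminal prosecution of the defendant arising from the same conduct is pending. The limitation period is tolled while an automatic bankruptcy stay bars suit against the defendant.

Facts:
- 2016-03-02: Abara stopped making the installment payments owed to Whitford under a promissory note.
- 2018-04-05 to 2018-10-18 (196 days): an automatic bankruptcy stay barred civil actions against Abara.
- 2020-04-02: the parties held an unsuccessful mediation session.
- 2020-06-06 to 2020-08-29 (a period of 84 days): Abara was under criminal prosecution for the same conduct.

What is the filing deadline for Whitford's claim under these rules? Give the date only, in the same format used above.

The claim accrued on 2016-03-02, the date of the act.
6 years from 2016-03-02 is 2022-03-02.
Because the automatic bankruptcy stay ran from 2018-04-05 to 2018-10-18, the deadline is extended by 196 days to 2022-09-14.
The pending criminal prosecution from 2020-06-06 to 2020-08-29 tolled the period for 84 days, extending the deadline to 2022-12-07.
Nothing else in the chronology tolls or restarts the period.

2022-12-07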